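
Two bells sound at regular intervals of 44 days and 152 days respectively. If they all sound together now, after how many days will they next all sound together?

We need the least common multiple of the intervals.
44 = 2^2 × 11
152 = 2^3 × 19
LCM(44, 152) = 2^3 × 11 × 19 = 1672.

1672 days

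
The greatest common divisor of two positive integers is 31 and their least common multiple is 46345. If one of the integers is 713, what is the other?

For two integers, gcd × lcm = product, so the other is (31 × 46345) / 713 = 1436695 / 713 = 2015.

2015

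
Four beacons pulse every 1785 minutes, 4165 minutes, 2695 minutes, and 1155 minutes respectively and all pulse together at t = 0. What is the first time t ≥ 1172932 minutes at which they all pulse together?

1237005 minutes

Joint pulses occur at multiples of LCM(1785, 4165, 2695, 1155).
1785 = 3 × 5 × 7 × 17
4165 = 5 × 7^2 × 17
2695 = 5 × 7^2 × 11
1155 = 3 × 5 × 7 × 11
LCM(1785, 4165, 2695, 1155) = 3 × 5 × 7^2 × 11 × 17 = 137445.
Smallest multiple of 137445 that is ≥ 1172932: ⌈1172932/137445⌉ × 137445 = 9 × 137445 = 1237005.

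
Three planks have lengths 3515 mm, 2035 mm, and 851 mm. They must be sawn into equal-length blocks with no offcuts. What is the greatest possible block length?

This is the greatest common divisor of 3515, 2035, and 851.
3515 = 5 × 19 × 37
2035 = 5 × 11 × 37
851 = 23 × 37
gcd(3515, 2035, 851) = 37.

37 mm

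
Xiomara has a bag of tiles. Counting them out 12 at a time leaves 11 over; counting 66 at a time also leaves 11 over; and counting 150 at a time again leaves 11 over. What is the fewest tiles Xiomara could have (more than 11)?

N − 11 must be a common multiple of 12, 66, and 150.
12 = 2^2 × 3
66 = 2 × 3 × 11
150 = 2 × 3 × 5^2
LCM(12, 66, 150) = 2^2 × 3 × 5^2 × 11 = 3300.
Smallest N > 11 is LCM + 11 = 3300 + 11 = 3311.

3311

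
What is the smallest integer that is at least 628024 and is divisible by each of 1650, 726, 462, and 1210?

635250

The integer must be a common multiple of 1650, 726, 462, and 1210, so a multiple of their LCM.
1650 = 2 × 3 × 5^2 × 11
726 = 2 × 3 × 11^2
462 = 2 × 3 × 7 × 11
1210 = 2 × 5 × 11^2
LCM(1650, 726, 462, 1210) = 2 × 3 × 5^2 × 7 × 11^2 = 127050.
Smallest multiple of 127050 that is ≥ 628024: ⌈628024/127050⌉ × 127050 = 5 × 127050 = 635250.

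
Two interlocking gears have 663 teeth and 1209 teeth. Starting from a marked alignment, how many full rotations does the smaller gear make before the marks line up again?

All finish a whole number of cycles simultaneously at t = LCM of the periods.
663 = 3 × 13 × 17
1209 = 3 × 13 × 31
LCM(663, 1209) = 3 × 13 × 17 × 31 = 20553.
Rotations for period 663: 20553 / 663 = 31.

31 rotations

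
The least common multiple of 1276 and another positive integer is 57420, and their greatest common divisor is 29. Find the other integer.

1305

gcd × lcm = product of the two integers, so the other integer is (29 × 57420) / 1276 = 1305.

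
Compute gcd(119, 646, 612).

119 = 7 × 17
646 = 2 × 17 × 19
612 = 2^2 × 3^2 × 17
gcd(119, 646, 612) = 17.

17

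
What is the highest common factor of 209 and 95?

209 = 11 × 19
95 = 5 × 19
gcd(209, 95) = 19.

19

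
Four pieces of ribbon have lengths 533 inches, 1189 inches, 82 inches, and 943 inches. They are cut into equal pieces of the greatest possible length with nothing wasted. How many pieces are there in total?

Piece length = gcd(533, 1189, 82, 943).
533 = 13 × 41
1189 = 29 × 41
82 = 2 × 41
943 = 23 × 41
gcd(533, 1189, 82, 943) = 41.
Total pieces = 533/41 + 1189/41 + 82/41 + 943/41 = 13 + 29 + 2 + 23 = 67.

67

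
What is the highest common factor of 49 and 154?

49 = 7^2
154 = 2 × 7 × 11
gcd(49, 154) = 7.

7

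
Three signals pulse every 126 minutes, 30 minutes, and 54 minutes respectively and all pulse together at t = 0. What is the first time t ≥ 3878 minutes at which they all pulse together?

Joint pulses occur at multiples of LCM(126, 30, 54).
126 = 2 × 3^2 × 7
30 = 2 × 3 × 5
54 = 2 × 3^3
LCM(126, 30, 54) = 2 × 3^3 × 5 × 7 = 1890.
Smallest multiple of 1890 that is ≥ 3878: ⌈3878/1890⌉ × 1890 = 3 × 1890 = 5670.

5670 minutes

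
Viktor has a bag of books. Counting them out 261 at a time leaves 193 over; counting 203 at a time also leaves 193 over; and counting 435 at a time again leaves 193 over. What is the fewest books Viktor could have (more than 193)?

N − 193 must be a common multiple of 261, 203, and 435.
261 = 3^2 × 29
203 = 7 × 29
435 = 3 × 5 × 29
LCM(261, 203, 435) = 3^2 × 5 × 7 × 29 = 9135.
Smallest N > 193 is LCM + 193 = 9135 + 193 = 9328.

9328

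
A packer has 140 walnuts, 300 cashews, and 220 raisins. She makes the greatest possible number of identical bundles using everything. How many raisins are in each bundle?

Number of bundles = gcd(140, 300, 220).
140 = 2^2 × 5 × 7
300 = 2^2 × 3 × 5^2
220 = 2^2 × 5 × 11
gcd(140, 300, 220) = 2^2 × 5 = 20.
raisins per bundle = 220 / 20 = 11.

11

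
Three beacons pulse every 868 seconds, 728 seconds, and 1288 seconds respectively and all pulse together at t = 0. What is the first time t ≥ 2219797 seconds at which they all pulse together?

2595320 seconds

Joint pulses occur at multiples of LCM(868, 728, 1288).
868 = 2^2 × 7 × 31
728 = 2^3 × 7 × 13
1288 = 2^3 × 7 × 23
LCM(868, 728, 1288) = 2^3 × 7 × 13 × 23 × 31 = 519064.
Smallest multiple of 519064 that is ≥ 2219797: ⌈2219797/519064⌉ × 519064 = 5 × 519064 = 2595320.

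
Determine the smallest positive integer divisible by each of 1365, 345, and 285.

1365 = 3 × 5 × 7 × 13
345 = 3 × 5 × 23
285 = 3 × 5 × 19
LCM(1365, 345, 285) = 3 × 5 × 7 × 13 × 19 × 23 = 596505.

596505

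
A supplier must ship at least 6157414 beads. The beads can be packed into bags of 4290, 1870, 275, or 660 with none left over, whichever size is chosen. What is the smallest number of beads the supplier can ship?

6563700

The number of beads must be a common multiple of 4290, 1870, 275, and 660, so a multiple of their LCM.
4290 = 2 × 3 × 5 × 11 × 13
1870 = 2 × 5 × 11 × 17
275 = 5^2 × 11
660 = 2^2 × 3 × 5 × 11
LCM(4290, 1870, 275, 660) = 2^2 × 3 × 5^2 × 11 × 13 × 17 = 729300.
Smallest multiple of 729300 that is ≥ 6157414: ⌈6157414/729300⌉ × 729300 = 9 × 729300 = 6563700.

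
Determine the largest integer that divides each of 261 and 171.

9

261 = 3^2 × 29
171 = 3^2 × 19
gcd(261, 171) = 3^2 = 9.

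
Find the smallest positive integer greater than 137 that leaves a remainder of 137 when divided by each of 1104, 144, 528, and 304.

N − 137 must be a common multiple of 1104, 144, 528, and 304.
1104 = 2^4 × 3 × 23
144 = 2^4 × 3^2
528 = 2^4 × 3 × 11
304 = 2^4 × 19
LCM(1104, 144, 528, 304) = 2^4 × 3^2 × 11 × 19 × 23 = 692208.
Smallest N > 137 is LCM + 137 = 692208 + 137 = 692345.

692345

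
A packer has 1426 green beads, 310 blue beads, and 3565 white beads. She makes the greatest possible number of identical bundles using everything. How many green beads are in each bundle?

Number of bundles = gcd(1426, 310, 3565).
1426 = 2 × 23 × 31
310 = 2 × 5 × 31
3565 = 5 × 23 × 31
gcd(1426, 310, 3565) = 31.
green beads per bundle = 1426 / 31 = 46.

46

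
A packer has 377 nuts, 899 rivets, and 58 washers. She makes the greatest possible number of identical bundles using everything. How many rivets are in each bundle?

31

Number of bundles = gcd(377, 899, 58).
377 = 13 × 29
899 = 29 × 31
58 = 2 × 29
gcd(377, 899, 58) = 29.
rivets per bundle = 899 / 29 = 31.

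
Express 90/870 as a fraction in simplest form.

3/29

90 = 2 × 3^2 × 5
870 = 2 × 3 × 5 × 29
gcd(90, 870) = 2 × 3 × 5 = 30.
Divide numerator and denominator by 30: 90/870 = 3/29.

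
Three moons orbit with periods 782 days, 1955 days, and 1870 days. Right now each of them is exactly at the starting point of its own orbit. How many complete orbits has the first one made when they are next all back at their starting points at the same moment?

The first common completion time is the LCM of the periods.
782 = 2 × 17 × 23
1955 = 5 × 17 × 23
1870 = 2 × 5 × 11 × 17
LCM(782, 1955, 1870) = 2 × 5 × 11 × 17 × 23 = 43010.
Orbits for period 782: 43010 / 782 = 55.

55 orbits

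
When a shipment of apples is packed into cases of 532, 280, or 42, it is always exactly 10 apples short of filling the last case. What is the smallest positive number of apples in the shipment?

15950

Being 10 short of a full case of size k means N ≡ −10 (mod k), i.e. N + 10 is a multiple of each size.
532 = 2^2 × 7 × 19
280 = 2^3 × 5 × 7
42 = 2 × 3 × 7
LCM(532, 280, 42) = 2^3 × 3 × 5 × 7 × 19 = 15960.
Smallest positive N is 15960 − 10 = 15950.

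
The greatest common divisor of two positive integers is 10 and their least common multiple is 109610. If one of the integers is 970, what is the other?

1130

For two integers, gcd × lcm = product, so the other is (10 × 109610) / 970 = 1096100 / 970 = 1130.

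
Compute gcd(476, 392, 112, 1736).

476 = 2^2 × 7 × 17
392 = 2^3 × 7^2
112 = 2^4 × 7
1736 = 2^3 × 7 × 31
gcd(476, 392, 112, 1736) = 2^2 × 7 = 28.

28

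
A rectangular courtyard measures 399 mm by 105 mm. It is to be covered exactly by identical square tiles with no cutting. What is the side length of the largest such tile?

The tile side must divide both 399 and 105, so the largest is their gcd.
399 = 3 × 7 × 19
105 = 3 × 5 × 7
gcd(399, 105) = 3 × 7 = 21.

21 mm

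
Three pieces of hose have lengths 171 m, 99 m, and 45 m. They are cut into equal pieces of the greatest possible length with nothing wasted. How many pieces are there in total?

Piece length = gcd(171, 99, 45).
171 = 3^2 × 19
99 = 3^2 × 11
45 = 3^2 × 5
gcd(171, 99, 45) = 3^2 = 9.
Total pieces = 171/9 + 99/9 + 45/9 = 19 + 11 + 5 = 35.

35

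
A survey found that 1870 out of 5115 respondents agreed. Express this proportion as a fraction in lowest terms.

34/93

1870 = 2 × 5 × 11 × 17
5115 = 3 × 5 × 11 × 31
gcd(1870, 5115) = 5 × 11 = 55.
Divide numerator and denominator by 55: 1870/5115 = 34/93.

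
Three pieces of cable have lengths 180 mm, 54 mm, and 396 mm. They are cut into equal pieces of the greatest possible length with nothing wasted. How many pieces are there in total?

35

Piece length = gcd(180, 54, 396).
180 = 2^2 × 3^2 × 5
54 = 2 × 3^3
396 = 2^2 × 3^2 × 11
gcd(180, 54, 396) = 2 × 3^2 = 18.
Total pieces = 180/18 + 54/18 + 396/18 = 10 + 3 + 22 = 35.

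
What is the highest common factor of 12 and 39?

12 = 2^2 × 3
39 = 3 × 13
gcd(12, 39) = 3.

3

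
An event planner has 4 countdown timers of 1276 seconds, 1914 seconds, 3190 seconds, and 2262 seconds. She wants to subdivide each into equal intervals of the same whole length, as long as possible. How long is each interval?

The interval must divide each timer length; the longest such is the gcd.
1276 = 2^2 × 11 × 29
1914 = 2 × 3 × 11 × 29
3190 = 2 × 5 × 11 × 29
2262 = 2 × 3 × 13 × 29
gcd(1276, 1914, 3190, 2262) = 2 × 29 = 58.

58 seconds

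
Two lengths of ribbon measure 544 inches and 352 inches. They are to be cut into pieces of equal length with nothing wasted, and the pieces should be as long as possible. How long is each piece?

32 inches

Each piece length must divide every original length, so the longest possible is gcd(544, 352).
544 = 2^5 × 17
352 = 2^5 × 11
gcd(544, 352) = 2^5 = 32.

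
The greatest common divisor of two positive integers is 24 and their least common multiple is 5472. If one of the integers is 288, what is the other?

For two integers, gcd × lcm = product, so the other is (24 × 5472) / 288 = 131328 / 288 = 456.

456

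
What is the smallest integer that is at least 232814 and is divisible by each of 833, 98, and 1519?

The integer must be a common multiple of 833, 98, and 1519, so a multiple of their LCM.
833 = 7^2 × 17
98 = 2 × 7^2
1519 = 7^2 × 31
LCM(833, 98, 1519) = 2 × 7^2 × 17 × 31 = 51646.
Smallest multiple of 51646 that is ≥ 232814: ⌈232814/51646⌉ × 51646 = 5 × 51646 = 258230.

258230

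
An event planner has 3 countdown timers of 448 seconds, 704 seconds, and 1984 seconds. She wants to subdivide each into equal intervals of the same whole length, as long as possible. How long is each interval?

64 seconds

The interval must divide each timer length; the longest such is the gcd.
448 = 2^6 × 7
704 = 2^6 × 11
1984 = 2^6 × 31
gcd(448, 704, 1984) = 2^6 = 64.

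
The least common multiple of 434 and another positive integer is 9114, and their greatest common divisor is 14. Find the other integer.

gcd × lcm = product of the two integers, so the other integer is (14 × 9114) / 434 = 294.

294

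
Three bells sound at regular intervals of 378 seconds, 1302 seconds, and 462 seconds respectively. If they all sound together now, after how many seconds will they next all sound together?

128898 seconds

The first simultaneous occurrence is after LCM of the individual periods.
378 = 2 × 3^3 × 7
1302 = 2 × 3 × 7 × 31
462 = 2 × 3 × 7 × 11
LCM(378, 1302, 462) = 2 × 3^3 × 7 × 11 × 31 = 128898.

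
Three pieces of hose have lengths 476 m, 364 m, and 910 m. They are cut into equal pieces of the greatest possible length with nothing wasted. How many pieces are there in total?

125

Piece length = gcd(476, 364, 910).
476 = 2^2 × 7 × 17
364 = 2^2 × 7 × 13
910 = 2 × 5 × 7 × 13
gcd(476, 364, 910) = 2 × 7 = 14.
Total pieces = 476/14 + 364/14 + 910/14 = 34 + 26 + 65 = 125.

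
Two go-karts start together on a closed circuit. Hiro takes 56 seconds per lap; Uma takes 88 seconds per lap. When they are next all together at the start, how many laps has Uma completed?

7 laps

They are all back at their starting positions together after one LCM of the periods.
56 = 2^3 × 7
88 = 2^3 × 11
LCM(56, 88) = 2^3 × 7 × 11 = 616.
Laps for period 88: 616 / 88 = 7.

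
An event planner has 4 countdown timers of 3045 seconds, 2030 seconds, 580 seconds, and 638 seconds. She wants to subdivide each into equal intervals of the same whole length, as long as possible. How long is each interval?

The interval must divide each timer length; the longest such is the gcd.
3045 = 3 × 5 × 7 × 29
2030 = 2 × 5 × 7 × 29
580 = 2^2 × 5 × 29
638 = 2 × 11 × 29
gcd(3045, 2030, 580, 638) = 29.

29 seconds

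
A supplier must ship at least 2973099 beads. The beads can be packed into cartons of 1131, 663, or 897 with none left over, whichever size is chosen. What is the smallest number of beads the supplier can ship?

3095547

The number of beads must be a common multiple of 1131, 663, and 897, so a multiple of their LCM.
1131 = 3 × 13 × 29
663 = 3 × 13 × 17
897 = 3 × 13 × 23
LCM(1131, 663, 897) = 3 × 13 × 17 × 23 × 29 = 442221.
Smallest multiple of 442221 that is ≥ 2973099: ⌈2973099/442221⌉ × 442221 = 7 × 442221 = 3095547.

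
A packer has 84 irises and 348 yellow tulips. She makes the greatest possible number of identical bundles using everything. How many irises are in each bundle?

Number of bundles = gcd(84, 348).
84 = 2^2 × 3 × 7
348 = 2^2 × 3 × 29
gcd(84, 348) = 2^2 × 3 = 12.
irises per bundle = 84 / 12 = 7.

7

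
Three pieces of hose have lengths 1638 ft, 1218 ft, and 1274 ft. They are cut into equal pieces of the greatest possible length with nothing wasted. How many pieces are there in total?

Piece length = gcd(1638, 1218, 1274).
1638 = 2 × 3^2 × 7 × 13
1218 = 2 × 3 × 7 × 29
1274 = 2 × 7^2 × 13
gcd(1638, 1218, 1274) = 2 × 7 = 14.
Total pieces = 1638/14 + 1218/14 + 1274/14 = 117 + 87 + 91 = 295.

295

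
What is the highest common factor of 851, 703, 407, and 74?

851 = 23 × 37
703 = 19 × 37
407 = 11 × 37
74 = 2 × 37
gcd(851, 703, 407, 74) = 37.

37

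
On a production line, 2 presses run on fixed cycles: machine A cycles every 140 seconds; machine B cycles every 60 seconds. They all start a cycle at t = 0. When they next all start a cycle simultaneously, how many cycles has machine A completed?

3 cycles

The first common completion time is the LCM of the periods.
140 = 2^2 × 5 × 7
60 = 2^2 × 3 × 5
LCM(140, 60) = 2^2 × 3 × 5 × 7 = 420.
Cycles for period 140: 420 / 140 = 3.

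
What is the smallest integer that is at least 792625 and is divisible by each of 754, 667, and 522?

936468

The integer must be a common multiple of 754, 667, and 522, so a multiple of their LCM.
754 = 2 × 13 × 29
667 = 23 × 29
522 = 2 × 3^2 × 29
LCM(754, 667, 522) = 2 × 3^2 × 13 × 23 × 29 = 156078.
Smallest multiple of 156078 that is ≥ 792625: ⌈792625/156078⌉ × 156078 = 6 × 156078 = 936468.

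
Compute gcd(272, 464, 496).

16

272 = 2^4 × 17
464 = 2^4 × 29
496 = 2^4 × 31
gcd(272, 464, 496) = 2^4 = 16.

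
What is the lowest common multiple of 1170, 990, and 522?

373230

1170 = 2 × 3^2 × 5 × 13
990 = 2 × 3^2 × 5 × 11
522 = 2 × 3^2 × 29
LCM(1170, 990, 522) = 2 × 3^2 × 5 × 11 × 13 × 29 = 373230.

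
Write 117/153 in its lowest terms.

117 = 3^2 × 13
153 = 3^2 × 17
gcd(117, 153) = 3^2 = 9.
Divide numerator and denominator by 9: 117/153 = 13/17.

13/17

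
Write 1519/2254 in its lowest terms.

1519 = 7^2 × 31
2254 = 2 × 7^2 × 23
gcd(1519, 2254) = 7^2 = 49.
Divide numerator and denominator by 49: 1519/2254 = 31/46.

31/46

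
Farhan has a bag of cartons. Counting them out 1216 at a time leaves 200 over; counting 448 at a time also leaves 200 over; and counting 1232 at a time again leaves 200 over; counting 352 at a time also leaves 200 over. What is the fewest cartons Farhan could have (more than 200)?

93832

N − 200 must be a common multiple of 1216, 448, 1232, and 352.
1216 = 2^6 × 19
448 = 2^6 × 7
1232 = 2^4 × 7 × 11
352 = 2^5 × 11
LCM(1216, 448, 1232, 352) = 2^6 × 7 × 11 × 19 = 93632.
Smallest N > 200 is LCM + 200 = 93632 + 200 = 93832.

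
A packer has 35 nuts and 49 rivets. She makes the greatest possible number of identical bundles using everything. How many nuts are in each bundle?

Number of bundles = gcd(35, 49).
35 = 5 × 7
49 = 7^2
gcd(35, 49) = 7.
nuts per bundle = 35 / 7 = 5.

5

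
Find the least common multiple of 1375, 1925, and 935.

1375 = 5^3 × 11
1925 = 5^2 × 7 × 11
935 = 5 × 11 × 17
LCM(1375, 1925, 935) = 5^3 × 7 × 11 × 17 = 163625.

163625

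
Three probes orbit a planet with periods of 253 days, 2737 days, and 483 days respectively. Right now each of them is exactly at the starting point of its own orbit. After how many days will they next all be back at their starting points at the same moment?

90321 days

The first simultaneous occurrence is after LCM of the individual periods.
253 = 11 × 23
2737 = 7 × 17 × 23
483 = 3 × 7 × 23
LCM(253, 2737, 483) = 3 × 7 × 11 × 17 × 23 = 90321.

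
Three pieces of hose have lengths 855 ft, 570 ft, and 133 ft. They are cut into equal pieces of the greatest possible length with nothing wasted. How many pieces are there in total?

Piece length = gcd(855, 570, 133).
855 = 3^2 × 5 × 19
570 = 2 × 3 × 5 × 19
133 = 7 × 19
gcd(855, 570, 133) = 19.
Total pieces = 855/19 + 570/19 + 133/19 = 45 + 30 + 7 = 82.

82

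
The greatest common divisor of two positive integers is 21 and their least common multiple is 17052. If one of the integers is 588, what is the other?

For two integers, gcd × lcm = product, so the other is (21 × 17052) / 588 = 358092 / 588 = 609.

609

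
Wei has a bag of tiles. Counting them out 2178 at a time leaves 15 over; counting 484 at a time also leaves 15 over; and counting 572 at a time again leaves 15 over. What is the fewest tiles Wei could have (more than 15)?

56643

N − 15 must be a common multiple of 2178, 484, and 572.
2178 = 2 × 3^2 × 11^2
484 = 2^2 × 11^2
572 = 2^2 × 11 × 13
LCM(2178, 484, 572) = 2^2 × 3^2 × 11^2 × 13 = 56628.
Smallest N > 15 is LCM + 15 = 56628 + 15 = 56643.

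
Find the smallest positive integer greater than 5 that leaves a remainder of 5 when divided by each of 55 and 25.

N − 5 must be a common multiple of 55 and 25.
55 = 5 × 11
25 = 5^2
LCM(55, 25) = 5^2 × 11 = 275.
Smallest N > 5 is LCM + 5 = 275 + 5 = 280.

280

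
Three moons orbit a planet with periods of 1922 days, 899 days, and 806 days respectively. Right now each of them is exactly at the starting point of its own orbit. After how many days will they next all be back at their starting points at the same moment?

We need the least common multiple of the intervals.
1922 = 2 × 31^2
899 = 29 × 31
806 = 2 × 13 × 31
LCM(1922, 899, 806) = 2 × 13 × 29 × 31^2 = 724594.

724594 days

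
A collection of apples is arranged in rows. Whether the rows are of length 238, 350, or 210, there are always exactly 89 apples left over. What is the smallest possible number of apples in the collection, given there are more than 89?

N − 89 must be a common multiple of 238, 350, and 210.
238 = 2 × 7 × 17
350 = 2 × 5^2 × 7
210 = 2 × 3 × 5 × 7
LCM(238, 350, 210) = 2 × 3 × 5^2 × 7 × 17 = 17850.
Smallest N > 89 is LCM + 89 = 17850 + 89 = 17939.

17939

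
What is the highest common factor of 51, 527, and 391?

17

51 = 3 × 17
527 = 17 × 31
391 = 17 × 23
gcd(51, 527, 391) = 17.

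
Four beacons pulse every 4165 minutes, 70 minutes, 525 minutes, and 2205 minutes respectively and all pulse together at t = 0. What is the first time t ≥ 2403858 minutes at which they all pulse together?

Joint pulses occur at multiples of LCM(4165, 70, 525, 2205).
4165 = 5 × 7^2 × 17
70 = 2 × 5 × 7
525 = 3 × 5^2 × 7
2205 = 3^2 × 5 × 7^2
LCM(4165, 70, 525, 2205) = 2 × 3^2 × 5^2 × 7^2 × 17 = 374850.
Smallest multiple of 374850 that is ≥ 2403858: ⌈2403858/374850⌉ × 374850 = 7 × 374850 = 2623950.

2623950 minutes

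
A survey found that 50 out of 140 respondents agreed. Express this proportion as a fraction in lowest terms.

50 = 2 × 5^2
140 = 2^2 × 5 × 7
gcd(50, 140) = 2 × 5 = 10.
Divide numerator and denominator by 10: 50/140 = 5/14.

5/14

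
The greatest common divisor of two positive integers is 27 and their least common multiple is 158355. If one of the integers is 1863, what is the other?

2295

For two integers, gcd × lcm = product, so the other is (27 × 158355) / 1863 = 4275585 / 1863 = 2295.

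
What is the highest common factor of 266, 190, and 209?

19

266 = 2 × 7 × 19
190 = 2 × 5 × 19
209 = 11 × 19
gcd(266, 190, 209) = 19.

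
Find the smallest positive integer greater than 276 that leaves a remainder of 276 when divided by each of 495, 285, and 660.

37896

N − 276 must be a common multiple of 495, 285, and 660.
495 = 3^2 × 5 × 11
285 = 3 × 5 × 19
660 = 2^2 × 3 × 5 × 11
LCM(495, 285, 660) = 2^2 × 3^2 × 5 × 11 × 19 = 37620.
Smallest N > 276 is LCM + 276 = 37620 + 276 = 37896.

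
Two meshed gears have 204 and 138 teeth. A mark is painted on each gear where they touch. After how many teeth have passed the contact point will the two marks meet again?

4692 teeth

They coincide at every common multiple of the periods; the first is the LCM.
204 = 2^2 × 3 × 17
138 = 2 × 3 × 23
LCM(204, 138) = 2^2 × 3 × 17 × 23 = 4692.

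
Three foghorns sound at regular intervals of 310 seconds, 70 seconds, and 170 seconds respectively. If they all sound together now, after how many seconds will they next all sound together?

36890 seconds

They coincide at every common multiple of the periods; the first is the LCM.
310 = 2 × 5 × 31
70 = 2 × 5 × 7
170 = 2 × 5 × 17
LCM(310, 70, 170) = 2 × 5 × 7 × 17 × 31 = 36890.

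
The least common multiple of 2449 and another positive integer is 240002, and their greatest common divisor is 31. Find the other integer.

gcd × lcm = product of the two integers, so the other integer is (31 × 240002) / 2449 = 3038.

3038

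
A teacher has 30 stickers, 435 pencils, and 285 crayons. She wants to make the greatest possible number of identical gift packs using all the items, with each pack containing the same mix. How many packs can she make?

15 packs

The pack count must divide each quantity, so the greatest is gcd(30, 435, 285).
30 = 2 × 3 × 5
435 = 3 × 5 × 29
285 = 3 × 5 × 19
gcd(30, 435, 285) = 3 × 5 = 15.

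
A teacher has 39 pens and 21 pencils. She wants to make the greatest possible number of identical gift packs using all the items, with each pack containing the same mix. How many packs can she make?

The pack count must divide each quantity, so the greatest is gcd(39, 21).
39 = 3 × 13
21 = 3 × 7
gcd(39, 21) = 3.

3 packs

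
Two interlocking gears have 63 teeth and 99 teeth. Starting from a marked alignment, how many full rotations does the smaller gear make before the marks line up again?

11 rotations

All finish a whole number of cycles simultaneously at t = LCM of the periods.
63 = 3^2 × 7
99 = 3^2 × 11
LCM(63, 99) = 3^2 × 7 × 11 = 693.
Rotations for period 63: 693 / 63 = 11.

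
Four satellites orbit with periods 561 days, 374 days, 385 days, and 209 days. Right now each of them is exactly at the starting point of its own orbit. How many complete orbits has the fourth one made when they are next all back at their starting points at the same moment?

3570 orbits

They are all back at their starting positions together after one LCM of the periods.
561 = 3 × 11 × 17
374 = 2 × 11 × 17
385 = 5 × 7 × 11
209 = 11 × 19
LCM(561, 374, 385, 209) = 2 × 3 × 5 × 7 × 11 × 17 × 19 = 746130.
Orbits for period 209: 746130 / 209 = 3570.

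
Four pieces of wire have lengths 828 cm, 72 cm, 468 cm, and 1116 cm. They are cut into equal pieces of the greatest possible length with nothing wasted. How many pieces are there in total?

Piece length = gcd(828, 72, 468, 1116).
828 = 2^2 × 3^2 × 23
72 = 2^3 × 3^2
468 = 2^2 × 3^2 × 13
1116 = 2^2 × 3^2 × 31
gcd(828, 72, 468, 1116) = 2^2 × 3^2 = 36.
Total pieces = 828/36 + 72/36 + 468/36 + 1116/36 = 23 + 2 + 13 + 31 = 69.

69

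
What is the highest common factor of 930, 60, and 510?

30

930 = 2 × 3 × 5 × 31
60 = 2^2 × 3 × 5
510 = 2 × 3 × 5 × 17
gcd(930, 60, 510) = 2 × 3 × 5 = 30.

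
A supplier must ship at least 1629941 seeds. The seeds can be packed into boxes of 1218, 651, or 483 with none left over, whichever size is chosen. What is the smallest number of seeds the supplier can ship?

The number of seeds must be a common multiple of 1218, 651, and 483, so a multiple of their LCM.
1218 = 2 × 3 × 7 × 29
651 = 3 × 7 × 31
483 = 3 × 7 × 23
LCM(1218, 651, 483) = 2 × 3 × 7 × 23 × 29 × 31 = 868434.
Smallest multiple of 868434 that is ≥ 1629941: ⌈1629941/868434⌉ × 868434 = 2 × 868434 = 1736868.

1736868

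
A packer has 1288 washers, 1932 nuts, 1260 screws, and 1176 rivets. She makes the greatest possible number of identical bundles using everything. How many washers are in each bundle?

Number of bundles = gcd(1288, 1932, 1260, 1176).
1288 = 2^3 × 7 × 23
1932 = 2^2 × 3 × 7 × 23
1260 = 2^2 × 3^2 × 5 × 7
1176 = 2^3 × 3 × 7^2
gcd(1288, 1932, 1260, 1176) = 2^2 × 7 = 28.
washers per bundle = 1288 / 28 = 46.

46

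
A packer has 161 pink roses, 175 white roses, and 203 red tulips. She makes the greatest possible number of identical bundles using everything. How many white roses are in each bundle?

25

Number of bundles = gcd(161, 175, 203).
161 = 7 × 23
175 = 5^2 × 7
203 = 7 × 29
gcd(161, 175, 203) = 7.
white roses per bundle = 175 / 7 = 25.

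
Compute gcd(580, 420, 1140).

20

580 = 2^2 × 5 × 29
420 = 2^2 × 3 × 5 × 7
1140 = 2^2 × 3 × 5 × 19
gcd(580, 420, 1140) = 2^2 × 5 = 20.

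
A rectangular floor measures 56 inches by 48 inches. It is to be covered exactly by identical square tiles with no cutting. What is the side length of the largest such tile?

8 inches

The tile side must divide both 56 and 48, so the largest is their gcd.
56 = 2^3 × 7
48 = 2^4 × 3
gcd(56, 48) = 2^3 = 8.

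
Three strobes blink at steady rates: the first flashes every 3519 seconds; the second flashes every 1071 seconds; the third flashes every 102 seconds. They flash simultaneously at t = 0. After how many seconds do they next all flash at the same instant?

49266 seconds

We need the least common multiple of the intervals.
3519 = 3^2 × 17 × 23
1071 = 3^2 × 7 × 17
102 = 2 × 3 × 17
LCM(3519, 1071, 102) = 2 × 3^2 × 7 × 17 × 23 = 49266.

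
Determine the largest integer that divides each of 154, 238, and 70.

14

154 = 2 × 7 × 11
238 = 2 × 7 × 17
70 = 2 × 5 × 7
gcd(154, 238, 70) = 2 × 7 = 14.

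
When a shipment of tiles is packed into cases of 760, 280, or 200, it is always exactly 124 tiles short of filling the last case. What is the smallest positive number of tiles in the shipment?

26476

Being 124 short of a full case of size k means N ≡ −124 (mod k), i.e. N + 124 is a multiple of each size.
760 = 2^3 × 5 × 19
280 = 2^3 × 5 × 7
200 = 2^3 × 5^2
LCM(760, 280, 200) = 2^3 × 5^2 × 7 × 19 = 26600.
Smallest positive N is 26600 − 124 = 26476.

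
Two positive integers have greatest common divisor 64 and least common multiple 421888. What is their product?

For any two positive integers, gcd × lcm = product = 64 × 421888 = 27000832.

27000832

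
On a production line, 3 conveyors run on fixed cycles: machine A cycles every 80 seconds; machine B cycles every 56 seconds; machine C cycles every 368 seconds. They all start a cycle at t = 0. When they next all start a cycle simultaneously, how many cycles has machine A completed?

161 cycles

All finish a whole number of cycles simultaneously at t = LCM of the periods.
80 = 2^4 × 5
56 = 2^3 × 7
368 = 2^4 × 23
LCM(80, 56, 368) = 2^4 × 5 × 7 × 23 = 12880.
Cycles for period 80: 12880 / 80 = 161.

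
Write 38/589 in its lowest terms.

38 = 2 × 19
589 = 19 × 31
gcd(38, 589) = 19.
Divide numerator and denominator by 19: 38/589 = 2/31.

2/31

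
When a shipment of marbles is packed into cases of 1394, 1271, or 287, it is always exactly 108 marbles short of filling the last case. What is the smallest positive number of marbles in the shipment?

Being 108 short of a full case of size k means N ≡ −108 (mod k), i.e. N + 108 is a multiple of each size.
1394 = 2 × 17 × 41
1271 = 31 × 41
287 = 7 × 41
LCM(1394, 1271, 287) = 2 × 7 × 17 × 31 × 41 = 302498.
Smallest positive N is 302498 − 108 = 302390.

302390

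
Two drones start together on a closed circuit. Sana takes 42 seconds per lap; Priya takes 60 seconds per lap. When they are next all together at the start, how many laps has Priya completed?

They are all back at their starting positions together after one LCM of the periods.
42 = 2 × 3 × 7
60 = 2^2 × 3 × 5
LCM(42, 60) = 2^2 × 3 × 5 × 7 = 420.
Laps for period 60: 420 / 60 = 7.

7 laps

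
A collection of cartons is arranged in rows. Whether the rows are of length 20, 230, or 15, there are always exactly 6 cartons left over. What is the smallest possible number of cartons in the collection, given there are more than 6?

N − 6 must be a common multiple of 20, 230, and 15.
20 = 2^2 × 5
230 = 2 × 5 × 23
15 = 3 × 5
LCM(20, 230, 15) = 2^2 × 3 × 5 × 23 = 1380.
Smallest N > 6 is LCM + 6 = 1380 + 6 = 1386.

1386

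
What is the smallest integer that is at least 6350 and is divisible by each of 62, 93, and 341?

The integer must be a common multiple of 62, 93, and 341, so a multiple of their LCM.
62 = 2 × 31
93 = 3 × 31
341 = 11 × 31
LCM(62, 93, 341) = 2 × 3 × 11 × 31 = 2046.
Smallest multiple of 2046 that is ≥ 6350: ⌈6350/2046⌉ × 2046 = 4 × 2046 = 8184.

8184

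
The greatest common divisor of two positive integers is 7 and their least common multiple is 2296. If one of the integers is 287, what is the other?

56

For two integers, gcd × lcm = product, so the other is (7 × 2296) / 287 = 16072 / 287 = 56.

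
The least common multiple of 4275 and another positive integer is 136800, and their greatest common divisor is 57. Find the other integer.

1824

gcd × lcm = product of the two integers, so the other integer is (57 × 136800) / 4275 = 1824.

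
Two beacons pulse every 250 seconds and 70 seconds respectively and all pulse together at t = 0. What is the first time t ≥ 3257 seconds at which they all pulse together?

Joint pulses occur at multiples of LCM(250, 70).
250 = 2 × 5^3
70 = 2 × 5 × 7
LCM(250, 70) = 2 × 5^3 × 7 = 1750.
Smallest multiple of 1750 that is ≥ 3257: ⌈3257/1750⌉ × 1750 = 2 × 1750 = 3500.

3500 seconds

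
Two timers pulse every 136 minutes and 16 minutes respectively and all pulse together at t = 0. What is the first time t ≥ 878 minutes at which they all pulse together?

Joint pulses occur at multiples of LCM(136, 16).
136 = 2^3 × 17
16 = 2^4
LCM(136, 16) = 2^4 × 17 = 272.
Smallest multiple of 272 that is ≥ 878: ⌈878/272⌉ × 272 = 4 × 272 = 1088.

1088 minutes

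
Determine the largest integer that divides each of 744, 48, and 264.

24

744 = 2^3 × 3 × 31
48 = 2^4 × 3
264 = 2^3 × 3 × 11
gcd(744, 48, 264) = 2^3 × 3 = 24.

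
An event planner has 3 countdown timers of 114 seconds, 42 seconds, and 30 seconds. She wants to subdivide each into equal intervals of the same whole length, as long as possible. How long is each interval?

6 seconds

The interval must divide each timer length; the longest such is the gcd.
114 = 2 × 3 × 19
42 = 2 × 3 × 7
30 = 2 × 3 × 5
gcd(114, 42, 30) = 2 × 3 = 6.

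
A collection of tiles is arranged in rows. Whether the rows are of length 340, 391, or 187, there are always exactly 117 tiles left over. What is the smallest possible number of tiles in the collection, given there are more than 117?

86137

N − 117 must be a common multiple of 340, 391, and 187.
340 = 2^2 × 5 × 17
391 = 17 × 23
187 = 11 × 17
LCM(340, 391, 187) = 2^2 × 5 × 11 × 17 × 23 = 86020.
Smallest N > 117 is LCM + 117 = 86020 + 117 = 86137.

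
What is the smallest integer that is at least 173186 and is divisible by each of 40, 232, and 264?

The integer must be a common multiple of 40, 232, and 264, so a multiple of their LCM.
40 = 2^3 × 5
232 = 2^3 × 29
264 = 2^3 × 3 × 11
LCM(40, 232, 264) = 2^3 × 3 × 5 × 11 × 29 = 38280.
Smallest multiple of 38280 that is ≥ 173186: ⌈173186/38280⌉ × 38280 = 5 × 38280 = 191400.

191400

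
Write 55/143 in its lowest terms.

5/13

55 = 5 × 11
143 = 11 × 13
gcd(55, 143) = 11.
Divide numerator and denominator by 11: 55/143 = 5/13.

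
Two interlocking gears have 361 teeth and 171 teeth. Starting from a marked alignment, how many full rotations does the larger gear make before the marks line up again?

All finish a whole number of cycles simultaneously at t = LCM of the periods.
361 = 19^2
171 = 3^2 × 19
LCM(361, 171) = 3^2 × 19^2 = 3249.
Rotations for period 361: 3249 / 361 = 9.

9 rotations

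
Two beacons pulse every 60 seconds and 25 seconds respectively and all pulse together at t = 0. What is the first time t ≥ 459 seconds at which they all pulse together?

600 seconds

Joint pulses occur at multiples of LCM(60, 25).
60 = 2^2 × 3 × 5
25 = 5^2
LCM(60, 25) = 2^2 × 3 × 5^2 = 300.
Smallest multiple of 300 that is ≥ 459: ⌈459/300⌉ × 300 = 2 × 300 = 600.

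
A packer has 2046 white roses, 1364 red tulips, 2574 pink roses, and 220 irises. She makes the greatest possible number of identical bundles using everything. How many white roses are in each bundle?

Number of bundles = gcd(2046, 1364, 2574, 220).
2046 = 2 × 3 × 11 × 31
1364 = 2^2 × 11 × 31
2574 = 2 × 3^2 × 11 × 13
220 = 2^2 × 5 × 11
gcd(2046, 1364, 2574, 220) = 2 × 11 = 22.
white roses per bundle = 2046 / 22 = 93.

93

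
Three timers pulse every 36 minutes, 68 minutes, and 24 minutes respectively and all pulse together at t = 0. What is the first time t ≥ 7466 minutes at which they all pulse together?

Joint pulses occur at multiples of LCM(36, 68, 24).
36 = 2^2 × 3^2
68 = 2^2 × 17
24 = 2^3 × 3
LCM(36, 68, 24) = 2^3 × 3^2 × 17 = 1224.
Smallest multiple of 1224 that is ≥ 7466: ⌈7466/1224⌉ × 1224 = 7 × 1224 = 8568.

8568 minutes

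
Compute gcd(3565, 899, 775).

3565 = 5 × 23 × 31
899 = 29 × 31
775 = 5^2 × 31
gcd(3565, 899, 775) = 31.

31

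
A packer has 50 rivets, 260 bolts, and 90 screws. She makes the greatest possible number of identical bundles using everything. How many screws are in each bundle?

Number of bundles = gcd(50, 260, 90).
50 = 2 × 5^2
260 = 2^2 × 5 × 13
90 = 2 × 3^2 × 5
gcd(50, 260, 90) = 2 × 5 = 10.
screws per bundle = 90 / 10 = 9.

9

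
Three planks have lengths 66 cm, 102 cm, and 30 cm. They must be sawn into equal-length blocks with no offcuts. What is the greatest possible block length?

6 cm

This is the greatest common divisor of 66, 102, and 30.
66 = 2 × 3 × 11
102 = 2 × 3 × 17
30 = 2 × 3 × 5
gcd(66, 102, 30) = 2 × 3 = 6.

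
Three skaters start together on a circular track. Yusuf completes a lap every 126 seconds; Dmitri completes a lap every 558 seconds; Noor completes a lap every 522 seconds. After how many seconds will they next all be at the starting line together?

113274 seconds

The first simultaneous occurrence is after LCM of the individual periods.
126 = 2 × 3^2 × 7
558 = 2 × 3^2 × 31
522 = 2 × 3^2 × 29
LCM(126, 558, 522) = 2 × 3^2 × 7 × 29 × 31 = 113274.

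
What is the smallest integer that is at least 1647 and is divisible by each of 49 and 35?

1715

The integer must be a common multiple of 49 and 35, so a multiple of their LCM.
49 = 7^2
35 = 5 × 7
LCM(49, 35) = 5 × 7^2 = 245.
Smallest multiple of 245 that is ≥ 1647: ⌈1647/245⌉ × 245 = 7 × 245 = 1715.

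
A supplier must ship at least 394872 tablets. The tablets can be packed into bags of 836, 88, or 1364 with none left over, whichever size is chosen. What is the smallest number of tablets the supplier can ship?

The number of tablets must be a common multiple of 836, 88, and 1364, so a multiple of their LCM.
836 = 2^2 × 11 × 19
88 = 2^3 × 11
1364 = 2^2 × 11 × 31
LCM(836, 88, 1364) = 2^3 × 11 × 19 × 31 = 51832.
Smallest multiple of 51832 that is ≥ 394872: ⌈394872/51832⌉ × 51832 = 8 × 51832 = 414656.

414656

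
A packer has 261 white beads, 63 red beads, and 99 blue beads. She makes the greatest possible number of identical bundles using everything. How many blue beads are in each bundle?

11

Number of bundles = gcd(261, 63, 99).
261 = 3^2 × 29
63 = 3^2 × 7
99 = 3^2 × 11
gcd(261, 63, 99) = 3^2 = 9.
blue beads per bundle = 99 / 9 = 11.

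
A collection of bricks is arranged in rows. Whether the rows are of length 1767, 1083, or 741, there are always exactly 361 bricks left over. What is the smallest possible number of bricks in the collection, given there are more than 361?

N − 361 must be a common multiple of 1767, 1083, and 741.
1767 = 3 × 19 × 31
1083 = 3 × 19^2
741 = 3 × 13 × 19
LCM(1767, 1083, 741) = 3 × 13 × 19^2 × 31 = 436449.
Smallest N > 361 is LCM + 361 = 436449 + 361 = 436810.

436810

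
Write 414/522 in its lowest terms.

23/29

414 = 2 × 3^2 × 23
522 = 2 × 3^2 × 29
gcd(414, 522) = 2 × 3^2 = 18.
Divide numerator and denominator by 18: 414/522 = 23/29.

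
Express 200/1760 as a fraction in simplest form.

5/44

200 = 2^3 × 5^2
1760 = 2^5 × 5 × 11
gcd(200, 1760) = 2^3 × 5 = 40.
Divide numerator and denominator by 40: 200/1760 = 5/44.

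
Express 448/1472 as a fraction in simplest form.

7/23

448 = 2^6 × 7
1472 = 2^6 × 23
gcd(448, 1472) = 2^6 = 64.
Divide numerator and denominator by 64: 448/1472 = 7/23.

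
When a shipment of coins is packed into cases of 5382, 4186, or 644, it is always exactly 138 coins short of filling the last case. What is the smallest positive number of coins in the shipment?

Being 138 short of a full case of size k means N ≡ −138 (mod k), i.e. N + 138 is a multiple of each size.
5382 = 2 × 3^2 × 13 × 23
4186 = 2 × 7 × 13 × 23
644 = 2^2 × 7 × 23
LCM(5382, 4186, 644) = 2^2 × 3^2 × 7 × 13 × 23 = 75348.
Smallest positive N is 75348 − 138 = 75210.

75210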